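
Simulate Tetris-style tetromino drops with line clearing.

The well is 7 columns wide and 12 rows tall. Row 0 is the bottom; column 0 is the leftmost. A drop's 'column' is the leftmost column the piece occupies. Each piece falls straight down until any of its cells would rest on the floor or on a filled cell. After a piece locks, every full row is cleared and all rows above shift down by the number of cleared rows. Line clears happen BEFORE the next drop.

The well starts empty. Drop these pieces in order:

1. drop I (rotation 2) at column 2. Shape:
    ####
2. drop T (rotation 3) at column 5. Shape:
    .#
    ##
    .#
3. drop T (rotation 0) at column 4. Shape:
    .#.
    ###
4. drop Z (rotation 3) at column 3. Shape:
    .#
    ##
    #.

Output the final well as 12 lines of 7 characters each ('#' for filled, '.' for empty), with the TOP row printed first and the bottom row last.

Drop 1: I rot2 at col 2 lands with bottom-row=0; cleared 0 line(s) (total 0); column heights now [0 0 1 1 1 1 0], max=1
Drop 2: T rot3 at col 5 lands with bottom-row=0; cleared 0 line(s) (total 0); column heights now [0 0 1 1 1 2 3], max=3
Drop 3: T rot0 at col 4 lands with bottom-row=3; cleared 0 line(s) (total 0); column heights now [0 0 1 1 4 5 4], max=5
Drop 4: Z rot3 at col 3 lands with bottom-row=3; cleared 0 line(s) (total 0); column heights now [0 0 1 5 6 5 4], max=6

Answer: .......
.......
.......
.......
.......
.......
....#..
...###.
...####
......#
.....##
..#####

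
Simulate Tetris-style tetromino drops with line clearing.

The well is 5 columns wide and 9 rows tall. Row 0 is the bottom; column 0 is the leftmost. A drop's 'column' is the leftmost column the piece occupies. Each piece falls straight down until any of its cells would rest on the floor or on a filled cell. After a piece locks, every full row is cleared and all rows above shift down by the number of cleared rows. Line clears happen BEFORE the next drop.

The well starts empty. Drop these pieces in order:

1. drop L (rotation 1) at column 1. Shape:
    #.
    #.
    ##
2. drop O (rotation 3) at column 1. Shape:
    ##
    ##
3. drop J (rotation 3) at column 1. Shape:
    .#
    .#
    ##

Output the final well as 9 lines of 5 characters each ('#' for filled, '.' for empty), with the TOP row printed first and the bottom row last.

Answer: .....
..#..
..#..
.##..
.##..
.##..
.#...
.#...
.##..

Derivation:
Drop 1: L rot1 at col 1 lands with bottom-row=0; cleared 0 line(s) (total 0); column heights now [0 3 1 0 0], max=3
Drop 2: O rot3 at col 1 lands with bottom-row=3; cleared 0 line(s) (total 0); column heights now [0 5 5 0 0], max=5
Drop 3: J rot3 at col 1 lands with bottom-row=5; cleared 0 line(s) (total 0); column heights now [0 6 8 0 0], max=8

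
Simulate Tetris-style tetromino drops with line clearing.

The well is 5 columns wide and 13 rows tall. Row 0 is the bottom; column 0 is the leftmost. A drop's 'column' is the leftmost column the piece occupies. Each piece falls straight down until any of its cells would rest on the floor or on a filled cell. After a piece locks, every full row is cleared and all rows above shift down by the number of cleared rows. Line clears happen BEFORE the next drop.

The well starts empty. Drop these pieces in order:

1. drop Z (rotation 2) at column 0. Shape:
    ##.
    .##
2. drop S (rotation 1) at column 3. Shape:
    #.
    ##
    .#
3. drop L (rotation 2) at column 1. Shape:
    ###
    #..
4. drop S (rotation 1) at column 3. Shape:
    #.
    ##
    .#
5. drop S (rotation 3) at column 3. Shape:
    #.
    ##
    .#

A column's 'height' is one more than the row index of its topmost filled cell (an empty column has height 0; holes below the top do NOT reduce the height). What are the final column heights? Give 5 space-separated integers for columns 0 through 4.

Drop 1: Z rot2 at col 0 lands with bottom-row=0; cleared 0 line(s) (total 0); column heights now [2 2 1 0 0], max=2
Drop 2: S rot1 at col 3 lands with bottom-row=0; cleared 0 line(s) (total 0); column heights now [2 2 1 3 2], max=3
Drop 3: L rot2 at col 1 lands with bottom-row=2; cleared 0 line(s) (total 0); column heights now [2 4 4 4 2], max=4
Drop 4: S rot1 at col 3 lands with bottom-row=3; cleared 0 line(s) (total 0); column heights now [2 4 4 6 5], max=6
Drop 5: S rot3 at col 3 lands with bottom-row=5; cleared 0 line(s) (total 0); column heights now [2 4 4 8 7], max=8

Answer: 2 4 4 8 7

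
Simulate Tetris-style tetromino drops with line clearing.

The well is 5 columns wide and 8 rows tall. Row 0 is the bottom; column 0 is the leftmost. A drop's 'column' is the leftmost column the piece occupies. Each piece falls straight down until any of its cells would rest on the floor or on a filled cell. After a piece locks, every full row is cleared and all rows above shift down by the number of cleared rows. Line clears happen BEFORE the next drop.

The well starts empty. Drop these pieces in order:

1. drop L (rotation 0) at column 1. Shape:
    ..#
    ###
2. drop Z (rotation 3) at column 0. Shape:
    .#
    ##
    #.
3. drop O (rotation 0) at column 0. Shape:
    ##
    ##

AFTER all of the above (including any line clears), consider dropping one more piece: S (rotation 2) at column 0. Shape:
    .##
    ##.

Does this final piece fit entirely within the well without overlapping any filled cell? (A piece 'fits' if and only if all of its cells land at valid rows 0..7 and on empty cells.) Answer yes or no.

Drop 1: L rot0 at col 1 lands with bottom-row=0; cleared 0 line(s) (total 0); column heights now [0 1 1 2 0], max=2
Drop 2: Z rot3 at col 0 lands with bottom-row=0; cleared 0 line(s) (total 0); column heights now [2 3 1 2 0], max=3
Drop 3: O rot0 at col 0 lands with bottom-row=3; cleared 0 line(s) (total 0); column heights now [5 5 1 2 0], max=5
Test piece S rot2 at col 0 (width 3): heights before test = [5 5 1 2 0]; fits = True

Answer: yes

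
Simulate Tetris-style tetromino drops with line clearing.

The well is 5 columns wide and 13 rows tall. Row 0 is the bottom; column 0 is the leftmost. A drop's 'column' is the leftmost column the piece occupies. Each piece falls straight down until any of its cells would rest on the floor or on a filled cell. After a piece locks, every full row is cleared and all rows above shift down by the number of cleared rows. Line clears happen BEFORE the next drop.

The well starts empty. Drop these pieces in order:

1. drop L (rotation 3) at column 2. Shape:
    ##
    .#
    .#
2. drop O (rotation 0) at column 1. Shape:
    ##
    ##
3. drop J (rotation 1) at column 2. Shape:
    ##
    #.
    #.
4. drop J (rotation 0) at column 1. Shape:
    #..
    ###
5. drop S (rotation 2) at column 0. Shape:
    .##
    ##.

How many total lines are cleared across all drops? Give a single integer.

Answer: 0

Derivation:
Drop 1: L rot3 at col 2 lands with bottom-row=0; cleared 0 line(s) (total 0); column heights now [0 0 3 3 0], max=3
Drop 2: O rot0 at col 1 lands with bottom-row=3; cleared 0 line(s) (total 0); column heights now [0 5 5 3 0], max=5
Drop 3: J rot1 at col 2 lands with bottom-row=5; cleared 0 line(s) (total 0); column heights now [0 5 8 8 0], max=8
Drop 4: J rot0 at col 1 lands with bottom-row=8; cleared 0 line(s) (total 0); column heights now [0 10 9 9 0], max=10
Drop 5: S rot2 at col 0 lands with bottom-row=10; cleared 0 line(s) (total 0); column heights now [11 12 12 9 0], max=12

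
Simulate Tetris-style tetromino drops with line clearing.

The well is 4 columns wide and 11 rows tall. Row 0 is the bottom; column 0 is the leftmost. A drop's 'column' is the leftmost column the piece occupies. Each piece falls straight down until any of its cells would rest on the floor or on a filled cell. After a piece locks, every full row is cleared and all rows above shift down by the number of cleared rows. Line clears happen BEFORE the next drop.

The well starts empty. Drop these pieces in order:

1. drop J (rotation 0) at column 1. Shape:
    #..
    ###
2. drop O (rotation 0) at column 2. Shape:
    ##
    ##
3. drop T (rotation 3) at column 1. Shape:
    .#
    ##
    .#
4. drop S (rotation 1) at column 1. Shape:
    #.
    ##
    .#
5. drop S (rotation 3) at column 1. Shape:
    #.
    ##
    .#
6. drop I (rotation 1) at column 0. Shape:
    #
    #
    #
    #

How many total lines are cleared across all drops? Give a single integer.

Drop 1: J rot0 at col 1 lands with bottom-row=0; cleared 0 line(s) (total 0); column heights now [0 2 1 1], max=2
Drop 2: O rot0 at col 2 lands with bottom-row=1; cleared 0 line(s) (total 0); column heights now [0 2 3 3], max=3
Drop 3: T rot3 at col 1 lands with bottom-row=3; cleared 0 line(s) (total 0); column heights now [0 5 6 3], max=6
Drop 4: S rot1 at col 1 lands with bottom-row=6; cleared 0 line(s) (total 0); column heights now [0 9 8 3], max=9
Drop 5: S rot3 at col 1 lands with bottom-row=8; cleared 0 line(s) (total 0); column heights now [0 11 10 3], max=11
Drop 6: I rot1 at col 0 lands with bottom-row=0; cleared 2 line(s) (total 2); column heights now [2 9 8 1], max=9

Answer: 2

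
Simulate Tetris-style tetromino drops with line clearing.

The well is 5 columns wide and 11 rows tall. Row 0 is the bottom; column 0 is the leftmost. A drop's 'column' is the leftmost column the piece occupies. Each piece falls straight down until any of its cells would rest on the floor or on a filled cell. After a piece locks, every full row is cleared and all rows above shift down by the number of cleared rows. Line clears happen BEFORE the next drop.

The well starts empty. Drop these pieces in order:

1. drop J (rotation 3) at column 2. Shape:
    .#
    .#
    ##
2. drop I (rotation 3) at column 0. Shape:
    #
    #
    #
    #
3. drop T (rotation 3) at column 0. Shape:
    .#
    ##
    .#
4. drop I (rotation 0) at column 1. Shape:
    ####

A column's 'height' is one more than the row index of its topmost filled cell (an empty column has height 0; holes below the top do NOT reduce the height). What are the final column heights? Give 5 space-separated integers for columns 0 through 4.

Answer: 5 7 7 7 7

Derivation:
Drop 1: J rot3 at col 2 lands with bottom-row=0; cleared 0 line(s) (total 0); column heights now [0 0 1 3 0], max=3
Drop 2: I rot3 at col 0 lands with bottom-row=0; cleared 0 line(s) (total 0); column heights now [4 0 1 3 0], max=4
Drop 3: T rot3 at col 0 lands with bottom-row=3; cleared 0 line(s) (total 0); column heights now [5 6 1 3 0], max=6
Drop 4: I rot0 at col 1 lands with bottom-row=6; cleared 0 line(s) (total 0); column heights now [5 7 7 7 7], max=7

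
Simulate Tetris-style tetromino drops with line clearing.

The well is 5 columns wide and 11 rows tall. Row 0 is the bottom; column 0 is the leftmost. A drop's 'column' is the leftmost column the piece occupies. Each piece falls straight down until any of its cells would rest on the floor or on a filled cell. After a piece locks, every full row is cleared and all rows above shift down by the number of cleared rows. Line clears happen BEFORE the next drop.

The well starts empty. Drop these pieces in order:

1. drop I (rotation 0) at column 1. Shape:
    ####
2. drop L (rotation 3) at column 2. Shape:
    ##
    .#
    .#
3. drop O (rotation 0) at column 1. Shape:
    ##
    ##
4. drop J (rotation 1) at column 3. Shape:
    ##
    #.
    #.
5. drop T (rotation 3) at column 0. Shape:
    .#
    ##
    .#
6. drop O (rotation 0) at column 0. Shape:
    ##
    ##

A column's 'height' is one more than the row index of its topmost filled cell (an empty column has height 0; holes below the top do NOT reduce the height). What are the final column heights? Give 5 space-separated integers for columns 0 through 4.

Answer: 11 11 6 7 7

Derivation:
Drop 1: I rot0 at col 1 lands with bottom-row=0; cleared 0 line(s) (total 0); column heights now [0 1 1 1 1], max=1
Drop 2: L rot3 at col 2 lands with bottom-row=1; cleared 0 line(s) (total 0); column heights now [0 1 4 4 1], max=4
Drop 3: O rot0 at col 1 lands with bottom-row=4; cleared 0 line(s) (total 0); column heights now [0 6 6 4 1], max=6
Drop 4: J rot1 at col 3 lands with bottom-row=4; cleared 0 line(s) (total 0); column heights now [0 6 6 7 7], max=7
Drop 5: T rot3 at col 0 lands with bottom-row=6; cleared 0 line(s) (total 0); column heights now [8 9 6 7 7], max=9
Drop 6: O rot0 at col 0 lands with bottom-row=9; cleared 0 line(s) (total 0); column heights now [11 11 6 7 7], max=11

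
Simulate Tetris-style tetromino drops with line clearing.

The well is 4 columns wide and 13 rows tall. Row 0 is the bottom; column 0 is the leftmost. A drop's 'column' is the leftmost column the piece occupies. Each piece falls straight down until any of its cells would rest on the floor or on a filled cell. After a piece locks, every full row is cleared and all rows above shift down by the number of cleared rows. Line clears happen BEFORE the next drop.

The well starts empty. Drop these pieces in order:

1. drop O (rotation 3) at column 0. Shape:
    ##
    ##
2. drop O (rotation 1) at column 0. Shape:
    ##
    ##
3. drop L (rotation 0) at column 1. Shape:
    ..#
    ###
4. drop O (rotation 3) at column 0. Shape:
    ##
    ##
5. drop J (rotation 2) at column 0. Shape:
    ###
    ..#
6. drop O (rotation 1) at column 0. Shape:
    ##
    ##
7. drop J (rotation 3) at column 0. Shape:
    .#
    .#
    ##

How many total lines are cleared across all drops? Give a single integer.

Drop 1: O rot3 at col 0 lands with bottom-row=0; cleared 0 line(s) (total 0); column heights now [2 2 0 0], max=2
Drop 2: O rot1 at col 0 lands with bottom-row=2; cleared 0 line(s) (total 0); column heights now [4 4 0 0], max=4
Drop 3: L rot0 at col 1 lands with bottom-row=4; cleared 0 line(s) (total 0); column heights now [4 5 5 6], max=6
Drop 4: O rot3 at col 0 lands with bottom-row=5; cleared 0 line(s) (total 0); column heights now [7 7 5 6], max=7
Drop 5: J rot2 at col 0 lands with bottom-row=6; cleared 0 line(s) (total 0); column heights now [8 8 8 6], max=8
Drop 6: O rot1 at col 0 lands with bottom-row=8; cleared 0 line(s) (total 0); column heights now [10 10 8 6], max=10
Drop 7: J rot3 at col 0 lands with bottom-row=10; cleared 0 line(s) (total 0); column heights now [11 13 8 6], max=13

Answer: 0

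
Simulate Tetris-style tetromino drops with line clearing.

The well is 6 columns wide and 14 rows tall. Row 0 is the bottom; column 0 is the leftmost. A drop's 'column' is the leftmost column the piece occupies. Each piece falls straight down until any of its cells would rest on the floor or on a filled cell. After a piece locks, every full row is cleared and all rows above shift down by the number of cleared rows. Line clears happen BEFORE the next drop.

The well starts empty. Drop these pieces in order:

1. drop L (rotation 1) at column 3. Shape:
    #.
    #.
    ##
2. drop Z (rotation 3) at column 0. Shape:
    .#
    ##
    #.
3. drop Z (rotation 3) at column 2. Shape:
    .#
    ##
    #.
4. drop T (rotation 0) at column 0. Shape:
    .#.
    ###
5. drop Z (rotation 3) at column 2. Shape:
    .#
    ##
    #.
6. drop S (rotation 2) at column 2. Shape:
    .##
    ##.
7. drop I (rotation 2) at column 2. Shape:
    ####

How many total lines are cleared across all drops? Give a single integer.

Answer: 0

Derivation:
Drop 1: L rot1 at col 3 lands with bottom-row=0; cleared 0 line(s) (total 0); column heights now [0 0 0 3 1 0], max=3
Drop 2: Z rot3 at col 0 lands with bottom-row=0; cleared 0 line(s) (total 0); column heights now [2 3 0 3 1 0], max=3
Drop 3: Z rot3 at col 2 lands with bottom-row=2; cleared 0 line(s) (total 0); column heights now [2 3 4 5 1 0], max=5
Drop 4: T rot0 at col 0 lands with bottom-row=4; cleared 0 line(s) (total 0); column heights now [5 6 5 5 1 0], max=6
Drop 5: Z rot3 at col 2 lands with bottom-row=5; cleared 0 line(s) (total 0); column heights now [5 6 7 8 1 0], max=8
Drop 6: S rot2 at col 2 lands with bottom-row=8; cleared 0 line(s) (total 0); column heights now [5 6 9 10 10 0], max=10
Drop 7: I rot2 at col 2 lands with bottom-row=10; cleared 0 line(s) (total 0); column heights now [5 6 11 11 11 11], max=11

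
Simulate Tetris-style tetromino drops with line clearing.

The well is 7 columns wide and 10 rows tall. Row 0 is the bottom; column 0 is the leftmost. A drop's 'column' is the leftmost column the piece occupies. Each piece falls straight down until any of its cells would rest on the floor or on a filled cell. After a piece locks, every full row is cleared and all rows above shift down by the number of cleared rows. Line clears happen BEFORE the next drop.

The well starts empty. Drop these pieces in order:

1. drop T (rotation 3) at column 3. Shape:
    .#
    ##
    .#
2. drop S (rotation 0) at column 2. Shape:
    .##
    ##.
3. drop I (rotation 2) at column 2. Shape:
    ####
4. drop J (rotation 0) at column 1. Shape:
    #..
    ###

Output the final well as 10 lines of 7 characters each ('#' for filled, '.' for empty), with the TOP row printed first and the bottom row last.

Answer: .......
.......
.......
.#.....
.###...
..####.
...##..
..###..
...##..
....#..

Derivation:
Drop 1: T rot3 at col 3 lands with bottom-row=0; cleared 0 line(s) (total 0); column heights now [0 0 0 2 3 0 0], max=3
Drop 2: S rot0 at col 2 lands with bottom-row=2; cleared 0 line(s) (total 0); column heights now [0 0 3 4 4 0 0], max=4
Drop 3: I rot2 at col 2 lands with bottom-row=4; cleared 0 line(s) (total 0); column heights now [0 0 5 5 5 5 0], max=5
Drop 4: J rot0 at col 1 lands with bottom-row=5; cleared 0 line(s) (total 0); column heights now [0 7 6 6 5 5 0], max=7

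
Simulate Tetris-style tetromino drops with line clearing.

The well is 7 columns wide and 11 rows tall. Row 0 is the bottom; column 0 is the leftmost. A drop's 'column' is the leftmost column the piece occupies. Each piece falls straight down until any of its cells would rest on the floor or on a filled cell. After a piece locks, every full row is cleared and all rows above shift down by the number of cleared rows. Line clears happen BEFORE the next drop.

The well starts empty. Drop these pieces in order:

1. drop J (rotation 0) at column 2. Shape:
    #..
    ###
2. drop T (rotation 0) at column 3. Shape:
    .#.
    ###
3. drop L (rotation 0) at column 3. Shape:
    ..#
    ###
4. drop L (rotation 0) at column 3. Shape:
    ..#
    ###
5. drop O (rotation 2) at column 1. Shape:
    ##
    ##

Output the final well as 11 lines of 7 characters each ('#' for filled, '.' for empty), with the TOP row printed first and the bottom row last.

Answer: .......
.......
.......
.......
.....#.
...###.
.....#.
.#####.
.##.#..
..####.
..###..

Derivation:
Drop 1: J rot0 at col 2 lands with bottom-row=0; cleared 0 line(s) (total 0); column heights now [0 0 2 1 1 0 0], max=2
Drop 2: T rot0 at col 3 lands with bottom-row=1; cleared 0 line(s) (total 0); column heights now [0 0 2 2 3 2 0], max=3
Drop 3: L rot0 at col 3 lands with bottom-row=3; cleared 0 line(s) (total 0); column heights now [0 0 2 4 4 5 0], max=5
Drop 4: L rot0 at col 3 lands with bottom-row=5; cleared 0 line(s) (total 0); column heights now [0 0 2 6 6 7 0], max=7
Drop 5: O rot2 at col 1 lands with bottom-row=2; cleared 0 line(s) (total 0); column heights now [0 4 4 6 6 7 0], max=7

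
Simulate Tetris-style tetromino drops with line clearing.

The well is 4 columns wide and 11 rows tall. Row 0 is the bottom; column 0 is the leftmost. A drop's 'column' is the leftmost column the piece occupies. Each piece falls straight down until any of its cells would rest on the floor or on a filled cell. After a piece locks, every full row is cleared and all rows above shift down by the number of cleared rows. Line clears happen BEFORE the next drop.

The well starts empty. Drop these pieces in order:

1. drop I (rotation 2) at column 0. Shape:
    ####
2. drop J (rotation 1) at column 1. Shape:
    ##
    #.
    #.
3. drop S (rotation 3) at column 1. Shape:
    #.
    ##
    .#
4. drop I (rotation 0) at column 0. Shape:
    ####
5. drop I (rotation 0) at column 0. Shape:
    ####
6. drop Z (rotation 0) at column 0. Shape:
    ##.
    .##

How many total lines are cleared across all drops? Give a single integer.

Answer: 3

Derivation:
Drop 1: I rot2 at col 0 lands with bottom-row=0; cleared 1 line(s) (total 1); column heights now [0 0 0 0], max=0
Drop 2: J rot1 at col 1 lands with bottom-row=0; cleared 0 line(s) (total 1); column heights now [0 3 3 0], max=3
Drop 3: S rot3 at col 1 lands with bottom-row=3; cleared 0 line(s) (total 1); column heights now [0 6 5 0], max=6
Drop 4: I rot0 at col 0 lands with bottom-row=6; cleared 1 line(s) (total 2); column heights now [0 6 5 0], max=6
Drop 5: I rot0 at col 0 lands with bottom-row=6; cleared 1 line(s) (total 3); column heights now [0 6 5 0], max=6
Drop 6: Z rot0 at col 0 lands with bottom-row=6; cleared 0 line(s) (total 3); column heights now [8 8 7 0], max=8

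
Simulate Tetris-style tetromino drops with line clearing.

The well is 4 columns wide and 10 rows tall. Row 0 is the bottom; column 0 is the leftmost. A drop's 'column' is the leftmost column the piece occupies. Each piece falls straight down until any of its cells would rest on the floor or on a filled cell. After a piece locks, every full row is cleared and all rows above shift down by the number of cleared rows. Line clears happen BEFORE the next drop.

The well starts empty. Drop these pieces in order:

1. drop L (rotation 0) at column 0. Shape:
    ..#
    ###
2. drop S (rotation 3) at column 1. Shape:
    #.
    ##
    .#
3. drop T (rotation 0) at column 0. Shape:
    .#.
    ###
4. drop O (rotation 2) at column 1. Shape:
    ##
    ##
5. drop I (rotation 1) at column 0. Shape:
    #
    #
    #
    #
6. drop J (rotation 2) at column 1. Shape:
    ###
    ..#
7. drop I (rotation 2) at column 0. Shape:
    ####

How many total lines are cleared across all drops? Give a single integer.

Answer: 3

Derivation:
Drop 1: L rot0 at col 0 lands with bottom-row=0; cleared 0 line(s) (total 0); column heights now [1 1 2 0], max=2
Drop 2: S rot3 at col 1 lands with bottom-row=2; cleared 0 line(s) (total 0); column heights now [1 5 4 0], max=5
Drop 3: T rot0 at col 0 lands with bottom-row=5; cleared 0 line(s) (total 0); column heights now [6 7 6 0], max=7
Drop 4: O rot2 at col 1 lands with bottom-row=7; cleared 0 line(s) (total 0); column heights now [6 9 9 0], max=9
Drop 5: I rot1 at col 0 lands with bottom-row=6; cleared 0 line(s) (total 0); column heights now [10 9 9 0], max=10
Drop 6: J rot2 at col 1 lands with bottom-row=8; cleared 2 line(s) (total 2); column heights now [8 8 8 0], max=8
Drop 7: I rot2 at col 0 lands with bottom-row=8; cleared 1 line(s) (total 3); column heights now [8 8 8 0], max=8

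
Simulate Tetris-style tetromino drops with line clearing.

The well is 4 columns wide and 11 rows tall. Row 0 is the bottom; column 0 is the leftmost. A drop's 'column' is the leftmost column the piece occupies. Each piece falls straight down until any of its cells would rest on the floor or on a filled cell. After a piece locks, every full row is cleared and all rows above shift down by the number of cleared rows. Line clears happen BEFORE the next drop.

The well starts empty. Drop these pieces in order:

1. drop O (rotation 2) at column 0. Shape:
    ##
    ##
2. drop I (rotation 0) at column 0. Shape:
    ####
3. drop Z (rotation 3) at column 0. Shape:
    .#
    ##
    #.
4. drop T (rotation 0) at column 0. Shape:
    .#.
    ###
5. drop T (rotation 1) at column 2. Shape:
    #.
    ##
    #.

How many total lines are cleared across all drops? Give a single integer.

Drop 1: O rot2 at col 0 lands with bottom-row=0; cleared 0 line(s) (total 0); column heights now [2 2 0 0], max=2
Drop 2: I rot0 at col 0 lands with bottom-row=2; cleared 1 line(s) (total 1); column heights now [2 2 0 0], max=2
Drop 3: Z rot3 at col 0 lands with bottom-row=2; cleared 0 line(s) (total 1); column heights now [4 5 0 0], max=5
Drop 4: T rot0 at col 0 lands with bottom-row=5; cleared 0 line(s) (total 1); column heights now [6 7 6 0], max=7
Drop 5: T rot1 at col 2 lands with bottom-row=6; cleared 0 line(s) (total 1); column heights now [6 7 9 8], max=9

Answer: 1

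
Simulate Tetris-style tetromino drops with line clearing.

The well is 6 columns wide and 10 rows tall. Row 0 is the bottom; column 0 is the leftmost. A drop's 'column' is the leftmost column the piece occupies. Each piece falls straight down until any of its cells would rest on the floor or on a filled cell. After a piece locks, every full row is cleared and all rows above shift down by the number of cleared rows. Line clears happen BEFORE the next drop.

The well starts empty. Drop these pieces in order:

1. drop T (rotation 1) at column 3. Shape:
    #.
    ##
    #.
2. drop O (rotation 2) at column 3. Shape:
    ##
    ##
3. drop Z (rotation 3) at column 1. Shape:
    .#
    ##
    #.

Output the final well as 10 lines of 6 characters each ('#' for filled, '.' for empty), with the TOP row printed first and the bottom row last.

Drop 1: T rot1 at col 3 lands with bottom-row=0; cleared 0 line(s) (total 0); column heights now [0 0 0 3 2 0], max=3
Drop 2: O rot2 at col 3 lands with bottom-row=3; cleared 0 line(s) (total 0); column heights now [0 0 0 5 5 0], max=5
Drop 3: Z rot3 at col 1 lands with bottom-row=0; cleared 0 line(s) (total 0); column heights now [0 2 3 5 5 0], max=5

Answer: ......
......
......
......
......
...##.
...##.
..##..
.####.
.#.#..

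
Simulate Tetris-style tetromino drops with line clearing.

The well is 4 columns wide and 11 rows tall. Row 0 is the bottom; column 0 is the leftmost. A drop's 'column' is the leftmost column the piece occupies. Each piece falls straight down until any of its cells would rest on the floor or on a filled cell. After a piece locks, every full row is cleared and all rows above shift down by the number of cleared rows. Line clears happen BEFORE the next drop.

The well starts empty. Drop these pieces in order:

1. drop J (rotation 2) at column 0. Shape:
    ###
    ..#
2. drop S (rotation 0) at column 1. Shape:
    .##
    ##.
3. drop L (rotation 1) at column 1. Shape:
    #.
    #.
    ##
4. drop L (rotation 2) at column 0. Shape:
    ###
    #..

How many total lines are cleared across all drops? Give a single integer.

Answer: 0

Derivation:
Drop 1: J rot2 at col 0 lands with bottom-row=0; cleared 0 line(s) (total 0); column heights now [2 2 2 0], max=2
Drop 2: S rot0 at col 1 lands with bottom-row=2; cleared 0 line(s) (total 0); column heights now [2 3 4 4], max=4
Drop 3: L rot1 at col 1 lands with bottom-row=4; cleared 0 line(s) (total 0); column heights now [2 7 5 4], max=7
Drop 4: L rot2 at col 0 lands with bottom-row=6; cleared 0 line(s) (total 0); column heights now [8 8 8 4], max=8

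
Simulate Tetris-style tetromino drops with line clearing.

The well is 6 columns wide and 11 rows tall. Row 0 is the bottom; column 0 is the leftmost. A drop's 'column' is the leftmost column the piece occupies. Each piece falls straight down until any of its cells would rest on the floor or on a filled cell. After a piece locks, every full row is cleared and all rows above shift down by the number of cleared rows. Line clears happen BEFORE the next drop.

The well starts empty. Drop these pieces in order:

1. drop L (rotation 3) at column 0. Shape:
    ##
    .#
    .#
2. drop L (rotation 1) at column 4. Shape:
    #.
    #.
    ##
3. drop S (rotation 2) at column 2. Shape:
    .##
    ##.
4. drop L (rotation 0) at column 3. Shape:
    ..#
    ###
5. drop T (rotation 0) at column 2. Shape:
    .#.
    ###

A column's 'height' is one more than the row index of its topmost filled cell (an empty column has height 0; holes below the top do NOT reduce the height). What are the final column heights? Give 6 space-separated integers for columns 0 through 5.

Drop 1: L rot3 at col 0 lands with bottom-row=0; cleared 0 line(s) (total 0); column heights now [3 3 0 0 0 0], max=3
Drop 2: L rot1 at col 4 lands with bottom-row=0; cleared 0 line(s) (total 0); column heights now [3 3 0 0 3 1], max=3
Drop 3: S rot2 at col 2 lands with bottom-row=2; cleared 0 line(s) (total 0); column heights now [3 3 3 4 4 1], max=4
Drop 4: L rot0 at col 3 lands with bottom-row=4; cleared 0 line(s) (total 0); column heights now [3 3 3 5 5 6], max=6
Drop 5: T rot0 at col 2 lands with bottom-row=5; cleared 0 line(s) (total 0); column heights now [3 3 6 7 6 6], max=7

Answer: 3 3 6 7 6 6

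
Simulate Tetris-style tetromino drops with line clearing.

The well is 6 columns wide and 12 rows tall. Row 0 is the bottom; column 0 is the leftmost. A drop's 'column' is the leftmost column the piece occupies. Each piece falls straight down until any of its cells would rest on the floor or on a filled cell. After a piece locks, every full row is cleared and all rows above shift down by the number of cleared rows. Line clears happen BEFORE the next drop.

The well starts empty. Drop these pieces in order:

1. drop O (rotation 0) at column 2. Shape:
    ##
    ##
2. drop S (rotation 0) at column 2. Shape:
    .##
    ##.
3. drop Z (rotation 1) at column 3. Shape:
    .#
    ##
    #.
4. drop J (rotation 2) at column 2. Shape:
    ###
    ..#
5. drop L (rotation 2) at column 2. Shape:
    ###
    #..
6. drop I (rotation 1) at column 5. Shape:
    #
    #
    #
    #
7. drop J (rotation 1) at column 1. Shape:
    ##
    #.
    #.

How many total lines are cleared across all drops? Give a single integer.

Drop 1: O rot0 at col 2 lands with bottom-row=0; cleared 0 line(s) (total 0); column heights now [0 0 2 2 0 0], max=2
Drop 2: S rot0 at col 2 lands with bottom-row=2; cleared 0 line(s) (total 0); column heights now [0 0 3 4 4 0], max=4
Drop 3: Z rot1 at col 3 lands with bottom-row=4; cleared 0 line(s) (total 0); column heights now [0 0 3 6 7 0], max=7
Drop 4: J rot2 at col 2 lands with bottom-row=7; cleared 0 line(s) (total 0); column heights now [0 0 9 9 9 0], max=9
Drop 5: L rot2 at col 2 lands with bottom-row=9; cleared 0 line(s) (total 0); column heights now [0 0 11 11 11 0], max=11
Drop 6: I rot1 at col 5 lands with bottom-row=0; cleared 0 line(s) (total 0); column heights now [0 0 11 11 11 4], max=11
Drop 7: J rot1 at col 1 lands with bottom-row=9; cleared 0 line(s) (total 0); column heights now [0 12 12 11 11 4], max=12

Answer: 0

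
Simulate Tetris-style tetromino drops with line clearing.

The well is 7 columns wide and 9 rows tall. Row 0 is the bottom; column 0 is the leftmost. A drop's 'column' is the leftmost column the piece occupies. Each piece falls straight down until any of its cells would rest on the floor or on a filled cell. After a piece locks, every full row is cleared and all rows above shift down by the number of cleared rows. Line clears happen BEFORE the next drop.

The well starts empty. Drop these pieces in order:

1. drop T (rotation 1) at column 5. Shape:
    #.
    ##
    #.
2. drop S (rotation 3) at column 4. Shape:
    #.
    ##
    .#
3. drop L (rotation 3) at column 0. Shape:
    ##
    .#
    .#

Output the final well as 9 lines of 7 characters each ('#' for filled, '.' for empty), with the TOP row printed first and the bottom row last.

Drop 1: T rot1 at col 5 lands with bottom-row=0; cleared 0 line(s) (total 0); column heights now [0 0 0 0 0 3 2], max=3
Drop 2: S rot3 at col 4 lands with bottom-row=3; cleared 0 line(s) (total 0); column heights now [0 0 0 0 6 5 2], max=6
Drop 3: L rot3 at col 0 lands with bottom-row=0; cleared 0 line(s) (total 0); column heights now [3 3 0 0 6 5 2], max=6

Answer: .......
.......
.......
....#..
....##.
.....#.
##...#.
.#...##
.#...#.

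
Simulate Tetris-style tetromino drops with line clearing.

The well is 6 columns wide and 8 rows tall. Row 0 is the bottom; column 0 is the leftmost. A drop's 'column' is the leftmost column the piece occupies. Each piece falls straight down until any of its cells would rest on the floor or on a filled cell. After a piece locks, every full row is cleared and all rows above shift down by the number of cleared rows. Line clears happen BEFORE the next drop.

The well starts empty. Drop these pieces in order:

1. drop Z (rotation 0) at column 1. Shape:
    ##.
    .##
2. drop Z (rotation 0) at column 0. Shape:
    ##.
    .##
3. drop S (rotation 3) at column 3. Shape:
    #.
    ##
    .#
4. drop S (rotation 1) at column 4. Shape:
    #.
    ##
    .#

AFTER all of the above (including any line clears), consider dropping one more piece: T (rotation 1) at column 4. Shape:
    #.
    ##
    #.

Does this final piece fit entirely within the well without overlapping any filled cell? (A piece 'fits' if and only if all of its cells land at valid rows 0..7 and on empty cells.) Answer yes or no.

Answer: yes

Derivation:
Drop 1: Z rot0 at col 1 lands with bottom-row=0; cleared 0 line(s) (total 0); column heights now [0 2 2 1 0 0], max=2
Drop 2: Z rot0 at col 0 lands with bottom-row=2; cleared 0 line(s) (total 0); column heights now [4 4 3 1 0 0], max=4
Drop 3: S rot3 at col 3 lands with bottom-row=0; cleared 0 line(s) (total 0); column heights now [4 4 3 3 2 0], max=4
Drop 4: S rot1 at col 4 lands with bottom-row=1; cleared 0 line(s) (total 0); column heights now [4 4 3 3 4 3], max=4
Test piece T rot1 at col 4 (width 2): heights before test = [4 4 3 3 4 3]; fits = True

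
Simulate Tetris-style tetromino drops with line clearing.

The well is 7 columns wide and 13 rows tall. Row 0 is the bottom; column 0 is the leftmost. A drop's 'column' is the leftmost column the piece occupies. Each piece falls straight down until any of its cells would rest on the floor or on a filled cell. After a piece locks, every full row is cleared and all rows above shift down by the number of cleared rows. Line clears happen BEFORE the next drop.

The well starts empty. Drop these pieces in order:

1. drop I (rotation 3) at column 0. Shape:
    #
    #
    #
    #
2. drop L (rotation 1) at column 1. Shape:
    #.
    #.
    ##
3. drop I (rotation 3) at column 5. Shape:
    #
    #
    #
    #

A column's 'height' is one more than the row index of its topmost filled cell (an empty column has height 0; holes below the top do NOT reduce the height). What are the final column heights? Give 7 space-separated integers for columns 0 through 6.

Answer: 4 3 1 0 0 4 0

Derivation:
Drop 1: I rot3 at col 0 lands with bottom-row=0; cleared 0 line(s) (total 0); column heights now [4 0 0 0 0 0 0], max=4
Drop 2: L rot1 at col 1 lands with bottom-row=0; cleared 0 line(s) (total 0); column heights now [4 3 1 0 0 0 0], max=4
Drop 3: I rot3 at col 5 lands with bottom-row=0; cleared 0 line(s) (total 0); column heights now [4 3 1 0 0 4 0], max=4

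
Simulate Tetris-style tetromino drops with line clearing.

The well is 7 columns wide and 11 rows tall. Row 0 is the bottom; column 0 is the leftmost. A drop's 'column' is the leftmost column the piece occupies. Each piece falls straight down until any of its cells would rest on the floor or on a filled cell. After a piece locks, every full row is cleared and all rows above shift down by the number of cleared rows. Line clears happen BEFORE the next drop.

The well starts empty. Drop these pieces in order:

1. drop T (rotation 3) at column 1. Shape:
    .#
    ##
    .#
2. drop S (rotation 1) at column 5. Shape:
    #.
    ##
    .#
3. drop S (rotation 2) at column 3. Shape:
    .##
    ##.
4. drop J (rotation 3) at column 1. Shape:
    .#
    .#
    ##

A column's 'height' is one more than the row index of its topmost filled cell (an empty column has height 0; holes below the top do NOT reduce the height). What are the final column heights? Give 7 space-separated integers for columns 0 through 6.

Drop 1: T rot3 at col 1 lands with bottom-row=0; cleared 0 line(s) (total 0); column heights now [0 2 3 0 0 0 0], max=3
Drop 2: S rot1 at col 5 lands with bottom-row=0; cleared 0 line(s) (total 0); column heights now [0 2 3 0 0 3 2], max=3
Drop 3: S rot2 at col 3 lands with bottom-row=2; cleared 0 line(s) (total 0); column heights now [0 2 3 3 4 4 2], max=4
Drop 4: J rot3 at col 1 lands with bottom-row=3; cleared 0 line(s) (total 0); column heights now [0 4 6 3 4 4 2], max=6

Answer: 0 4 6 3 4 4 2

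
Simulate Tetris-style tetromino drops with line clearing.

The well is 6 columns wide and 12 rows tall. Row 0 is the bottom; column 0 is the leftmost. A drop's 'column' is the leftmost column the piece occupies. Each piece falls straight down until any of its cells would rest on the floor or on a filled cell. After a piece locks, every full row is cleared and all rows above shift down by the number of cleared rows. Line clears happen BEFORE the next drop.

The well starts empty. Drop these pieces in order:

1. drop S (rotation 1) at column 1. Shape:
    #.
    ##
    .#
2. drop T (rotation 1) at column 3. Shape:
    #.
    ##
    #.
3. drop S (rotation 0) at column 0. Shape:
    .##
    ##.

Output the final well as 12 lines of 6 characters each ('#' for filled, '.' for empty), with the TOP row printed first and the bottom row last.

Answer: ......
......
......
......
......
......
......
.##...
##....
.#.#..
.####.
..##..

Derivation:
Drop 1: S rot1 at col 1 lands with bottom-row=0; cleared 0 line(s) (total 0); column heights now [0 3 2 0 0 0], max=3
Drop 2: T rot1 at col 3 lands with bottom-row=0; cleared 0 line(s) (total 0); column heights now [0 3 2 3 2 0], max=3
Drop 3: S rot0 at col 0 lands with bottom-row=3; cleared 0 line(s) (total 0); column heights now [4 5 5 3 2 0], max=5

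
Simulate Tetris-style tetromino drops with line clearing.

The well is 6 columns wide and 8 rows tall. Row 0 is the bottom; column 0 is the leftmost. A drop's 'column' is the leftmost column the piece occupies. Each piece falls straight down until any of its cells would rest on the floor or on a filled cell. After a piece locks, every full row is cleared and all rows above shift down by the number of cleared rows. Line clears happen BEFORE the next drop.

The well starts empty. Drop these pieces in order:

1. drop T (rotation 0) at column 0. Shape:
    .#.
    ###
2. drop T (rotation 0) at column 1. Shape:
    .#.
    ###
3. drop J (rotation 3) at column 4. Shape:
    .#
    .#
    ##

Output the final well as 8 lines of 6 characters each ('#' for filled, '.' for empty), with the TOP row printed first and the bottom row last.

Answer: ......
......
......
......
..#...
.###.#
.#...#
###.##

Derivation:
Drop 1: T rot0 at col 0 lands with bottom-row=0; cleared 0 line(s) (total 0); column heights now [1 2 1 0 0 0], max=2
Drop 2: T rot0 at col 1 lands with bottom-row=2; cleared 0 line(s) (total 0); column heights now [1 3 4 3 0 0], max=4
Drop 3: J rot3 at col 4 lands with bottom-row=0; cleared 0 line(s) (total 0); column heights now [1 3 4 3 1 3], max=4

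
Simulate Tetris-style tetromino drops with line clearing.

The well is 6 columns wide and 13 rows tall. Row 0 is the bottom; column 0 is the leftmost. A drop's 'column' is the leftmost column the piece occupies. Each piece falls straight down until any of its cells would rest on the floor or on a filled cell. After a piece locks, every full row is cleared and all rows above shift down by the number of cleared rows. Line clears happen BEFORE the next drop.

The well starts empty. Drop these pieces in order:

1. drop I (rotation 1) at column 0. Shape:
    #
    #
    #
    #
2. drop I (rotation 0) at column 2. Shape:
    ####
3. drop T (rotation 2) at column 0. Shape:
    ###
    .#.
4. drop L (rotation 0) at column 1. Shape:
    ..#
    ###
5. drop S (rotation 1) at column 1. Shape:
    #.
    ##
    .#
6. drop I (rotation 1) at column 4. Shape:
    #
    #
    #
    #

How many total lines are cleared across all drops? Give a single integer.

Answer: 0

Derivation:
Drop 1: I rot1 at col 0 lands with bottom-row=0; cleared 0 line(s) (total 0); column heights now [4 0 0 0 0 0], max=4
Drop 2: I rot0 at col 2 lands with bottom-row=0; cleared 0 line(s) (total 0); column heights now [4 0 1 1 1 1], max=4
Drop 3: T rot2 at col 0 lands with bottom-row=3; cleared 0 line(s) (total 0); column heights now [5 5 5 1 1 1], max=5
Drop 4: L rot0 at col 1 lands with bottom-row=5; cleared 0 line(s) (total 0); column heights now [5 6 6 7 1 1], max=7
Drop 5: S rot1 at col 1 lands with bottom-row=6; cleared 0 line(s) (total 0); column heights now [5 9 8 7 1 1], max=9
Drop 6: I rot1 at col 4 lands with bottom-row=1; cleared 0 line(s) (total 0); column heights now [5 9 8 7 5 1], max=9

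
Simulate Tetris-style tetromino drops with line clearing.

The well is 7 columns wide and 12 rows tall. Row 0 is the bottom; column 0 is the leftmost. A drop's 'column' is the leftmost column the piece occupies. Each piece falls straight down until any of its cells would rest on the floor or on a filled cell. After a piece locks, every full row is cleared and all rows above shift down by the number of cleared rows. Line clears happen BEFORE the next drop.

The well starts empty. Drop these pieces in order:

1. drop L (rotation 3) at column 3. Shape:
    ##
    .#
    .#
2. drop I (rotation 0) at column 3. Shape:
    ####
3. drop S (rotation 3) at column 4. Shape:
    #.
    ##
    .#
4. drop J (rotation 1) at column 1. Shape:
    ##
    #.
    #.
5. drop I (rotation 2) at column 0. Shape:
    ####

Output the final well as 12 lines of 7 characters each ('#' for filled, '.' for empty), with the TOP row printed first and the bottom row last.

Answer: .......
.......
.......
.......
.......
....#..
....##.
####.#.
...####
.####..
.#..#..
.#..#..

Derivation:
Drop 1: L rot3 at col 3 lands with bottom-row=0; cleared 0 line(s) (total 0); column heights now [0 0 0 3 3 0 0], max=3
Drop 2: I rot0 at col 3 lands with bottom-row=3; cleared 0 line(s) (total 0); column heights now [0 0 0 4 4 4 4], max=4
Drop 3: S rot3 at col 4 lands with bottom-row=4; cleared 0 line(s) (total 0); column heights now [0 0 0 4 7 6 4], max=7
Drop 4: J rot1 at col 1 lands with bottom-row=0; cleared 0 line(s) (total 0); column heights now [0 3 3 4 7 6 4], max=7
Drop 5: I rot2 at col 0 lands with bottom-row=4; cleared 0 line(s) (total 0); column heights now [5 5 5 5 7 6 4], max=7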